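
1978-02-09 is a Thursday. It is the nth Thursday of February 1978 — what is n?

2nd

Day 9 falls in week ⌈9/7⌉ of the month.
Days 1–7 hold the 1st Thursday, 8–14 the 2nd, 15–21 the 3rd, 22–28 the 4th, 29–31 the 5th.
9 is in the range for the 2nd.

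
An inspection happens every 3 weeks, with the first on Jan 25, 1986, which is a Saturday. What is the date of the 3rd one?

Mar 8, 1986

The 3rd occurrence is 2 intervals after the first: 2 × 21 = 42 days after Jan 25, 1986.
Jan has 31 days — 6 days to the end of Jan leaves 36.
Feb has 28 days (8 left).
8 days into Mar → Mar 8, 1986.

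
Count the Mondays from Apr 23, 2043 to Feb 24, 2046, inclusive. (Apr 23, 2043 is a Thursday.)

148

Apr 23, 2043 is a Thursday; the first Monday on or after it is Apr 27, 2043 (4 days later).
From Apr 27, 2043 to Feb 24, 2046: 248 + 366 + 365 + 55 = 1034 days (rest of 2043, 2044, 2045, to Feb 24, 2046 in 2046).
1034 ÷ 7 = 147 full weeks with remainder 5, so 147 more Mondays after the first → 148.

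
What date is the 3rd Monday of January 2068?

January 16, 2068

The first Monday of January 2068 is January 2.
The 3rd Monday is 2 weeks later: 2 + 14 = 16.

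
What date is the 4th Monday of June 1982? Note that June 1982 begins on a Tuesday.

June 28, 1982

June 1982 begins on a Tuesday, so the first Monday is June 7 (6 days later).
The 4th Monday is 3 weeks later: 7 + 21 = 28.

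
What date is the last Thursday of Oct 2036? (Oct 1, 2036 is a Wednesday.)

Oct 30, 2036

Oct 2036 begins on a Wednesday, so the first Thursday is Oct 2 (1 day later).
Oct 2036 has 31 days. Adding weeks: 2, 9, 16, 23, 30 — the last one ≤ 31 is the 30th.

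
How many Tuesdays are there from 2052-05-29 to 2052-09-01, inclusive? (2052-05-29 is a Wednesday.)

13

2052-05-29 is a Wednesday; the first Tuesday on or after it is 2052-06-04 (6 days later).
From 2052-06-04 to 2052-09-01: 26 + 31 + 31 + 1 = 89 days (rest of June, July, August, September).
89 ÷ 7 = 12 full weeks with remainder 5, so 12 more Tuesdays after the first → 13.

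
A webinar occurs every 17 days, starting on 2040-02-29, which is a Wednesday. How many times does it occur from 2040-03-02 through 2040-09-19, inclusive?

11

Occurrences land 17·i days after 2040-02-29 for i = 0, 1, 2, …
2040-03-02 is 2 days after the start; 2 ÷ 17 = 0 remainder 2; since the remainder is 2, round up to i = 1. First occurrence in the window: #2 on 2040-03-17 (1×17 = 17 days in).
2040-09-19 is 203 days after the start; 203 ÷ 17 = 11 remainder 16. Last occurrence in the window: #12 on 2040-09-03.
Occurrences #2 through #12: 11 in total.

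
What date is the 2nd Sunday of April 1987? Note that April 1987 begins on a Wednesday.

April 1987 begins on a Wednesday, so the first Sunday is April 5 (4 days later).
The 2nd Sunday is 1 weeks later: 5 + 7 = 12.

1987-04-12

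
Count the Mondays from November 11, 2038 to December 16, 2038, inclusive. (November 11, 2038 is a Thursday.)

November 11, 2038 is a Thursday; the first Monday on or after it is November 15, 2038 (4 days later).
From November 15, 2038 to December 16, 2038: 15 + 16 = 31 days (rest of November, December).
31 ÷ 7 = 4 full weeks with remainder 3, so 4 more Mondays after the first → 5.

5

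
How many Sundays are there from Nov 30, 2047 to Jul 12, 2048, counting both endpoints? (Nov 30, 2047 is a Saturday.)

Nov 30, 2047 is a Saturday; the first Sunday on or after it is Dec 1, 2047 (1 day later).
From Dec 1, 2047 to Jul 12, 2048: 30 + 31 + 29 + 31 + 30 + 31 + 30 + 12 = 224 days (rest of Dec, Jan, Feb, Mar, Apr, May, Jun, Jul).
224 ÷ 7 = 32 full weeks with remainder 0, so 32 more Sundays after the first → 33.

33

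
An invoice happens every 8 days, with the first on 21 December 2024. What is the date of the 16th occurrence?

The 16th occurrence is 15 intervals after the first: 15 × 8 = 120 days after 21 December 2024.
December has 31 days — 10 days to the end of December leaves 110.
January has 31 days (79 left).
February has 28 days (51 left).
March has 31 days (20 left).
20 days into April → 20 April 2025.

20 April 2025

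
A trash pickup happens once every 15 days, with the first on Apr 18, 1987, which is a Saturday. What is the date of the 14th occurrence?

Oct 30, 1987

The 14th occurrence is 13 intervals after the first: 13 × 15 = 195 days after Apr 18, 1987.
Apr has 30 days — 12 days to the end of Apr leaves 183.
May has 31 days (152 left).
Jun has 30 days (122 left).
Jul has 31 days (91 left).
Aug has 31 days (60 left).
Sep has 30 days (30 left).
30 days into Oct → Oct 30, 1987.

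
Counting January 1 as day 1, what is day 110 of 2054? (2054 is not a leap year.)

2054-04-20

January has 31 days (110 − 31 = 79 remain).
February has 28 days (79 − 28 = 51 remain).
March has 31 days (51 − 31 = 20 remain).
20 into April → April 20.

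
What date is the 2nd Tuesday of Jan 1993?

Jan 12, 1993

The first Tuesday of Jan 1993 is Jan 5.
The 2nd Tuesday is 1 weeks later: 5 + 7 = 12.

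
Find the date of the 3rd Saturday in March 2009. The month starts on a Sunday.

2009-03-21

March 2009 begins on a Sunday, so the first Saturday is March 7 (6 days later).
The 3rd Saturday is 2 weeks later: 7 + 14 = 21.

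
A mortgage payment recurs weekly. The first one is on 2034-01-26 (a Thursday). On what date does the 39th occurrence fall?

The 39th occurrence is 38 intervals after the first: 38 × 7 = 266 days after 2034-01-26.
January has 31 days — 5 days to the end of January leaves 261.
February has 28 days (233 left).
March has 31 days (202 left).
April has 30 days (172 left).
May has 31 days (141 left).
June has 30 days (111 left).
July has 31 days (80 left).
August has 31 days (49 left).
September has 30 days (19 left).
19 days into October → 2034-10-19.

2034-10-19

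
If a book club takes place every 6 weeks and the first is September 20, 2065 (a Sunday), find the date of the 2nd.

November 1, 2065

The 2nd occurrence is 1 interval after the first: 1 × 42 = 42 days after September 20, 2065.
September has 30 days — 10 days to the end of September leaves 32.
October has 31 days (1 left).
1 day into November → November 1, 2065.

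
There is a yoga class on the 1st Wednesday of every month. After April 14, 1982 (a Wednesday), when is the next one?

May 5, 1982

April 1982 starts on a Thursday, so its 1st Wednesday is April 7, 1982 (6 days in).
That is not after April 14, 1982, so look at May 1982.
May 1982 starts on a Saturday, so its 1st Wednesday is May 5, 1982 (4 days in).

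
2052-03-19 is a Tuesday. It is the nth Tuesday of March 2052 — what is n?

Day 19 falls in week ⌈19/7⌉ of the month.
Days 1–7 hold the 1st Tuesday, 8–14 the 2nd, 15–21 the 3rd, 22–28 the 4th, 29–31 the 5th.
19 is in the range for the 3rd.

3rd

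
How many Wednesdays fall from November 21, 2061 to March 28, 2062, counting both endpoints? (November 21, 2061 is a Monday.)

November 21, 2061 is a Monday; the first Wednesday on or after it is November 23, 2061 (2 days later).
From November 23, 2061 to March 28, 2062: 7 + 31 + 31 + 28 + 28 = 125 days (rest of November, December, January, February, March).
125 ÷ 7 = 17 full weeks with remainder 6, so 17 more Wednesdays after the first → 18.

18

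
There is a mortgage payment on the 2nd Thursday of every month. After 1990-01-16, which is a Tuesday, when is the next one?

1990-02-08

January 1990 starts on a Monday; its first Thursday is the 4th, so the 2nd Thursday is the 11th — 1990-01-11.
That is not after 1990-01-16, so look at February 1990.
February 1990 starts on a Thursday; its first Thursday is the 1st, so the 2nd Thursday is the 8th — 1990-02-08.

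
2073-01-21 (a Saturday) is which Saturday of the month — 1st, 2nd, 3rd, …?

Day 21 falls in week ⌈21/7⌉ of the month.
Days 1–7 hold the 1st Saturday, 8–14 the 2nd, 15–21 the 3rd, 22–28 the 4th, 29–31 the 5th.
21 is in the range for the 3rd.

3rd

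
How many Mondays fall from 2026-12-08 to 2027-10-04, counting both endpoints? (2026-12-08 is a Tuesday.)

2026-12-08 is a Tuesday; the first Monday on or after it is 2026-12-14 (6 days later).
From 2026-12-14 to 2027-10-04: 17 + 31 + 28 + 31 + 30 + 31 + 30 + 31 + 31 + 30 + 4 = 294 days (rest of December, January, February, March, April, May, June, July, August, September, October).
294 ÷ 7 = 42 full weeks with remainder 0, so 42 more Mondays after the first → 43.

43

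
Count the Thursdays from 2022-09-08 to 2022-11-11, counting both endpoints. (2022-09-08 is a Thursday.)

10

2022-09-08 is a Thursday; the first Thursday on or after it is 2022-09-08.
From 2022-09-08 to 2022-11-11: 22 + 31 + 11 = 64 days (rest of September, October, November).
64 ÷ 7 = 9 full weeks with remainder 1, so 9 more Thursdays after the first → 10.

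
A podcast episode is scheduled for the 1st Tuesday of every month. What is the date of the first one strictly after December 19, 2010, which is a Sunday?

January 4, 2011

December 2010 starts on a Wednesday, so its 1st Tuesday is December 7, 2010 (6 days in).
That is not after December 19, 2010, so look at January 2011.
January 2011 starts on a Saturday, so its 1st Tuesday is January 4, 2011 (3 days in).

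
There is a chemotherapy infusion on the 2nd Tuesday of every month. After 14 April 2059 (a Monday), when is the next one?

April 2059 starts on a Tuesday; its first Tuesday is the 1st, so the 2nd Tuesday is the 8th — 8 April 2059.
That is not after 14 April 2059, so look at May 2059.
May 2059 starts on a Thursday; its first Tuesday is the 6th, so the 2nd Tuesday is the 13th — 13 May 2059.

13 May 2059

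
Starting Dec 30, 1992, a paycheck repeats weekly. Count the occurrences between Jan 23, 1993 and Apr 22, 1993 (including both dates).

Occurrences land 7·i days after Dec 30, 1992 for i = 0, 1, 2, …
Jan 23, 1993 is 24 days after the start; 24 ÷ 7 = 3 remainder 3; since the remainder is 3, round up to i = 4. First occurrence in the window: #5 on Jan 27, 1993 (4×7 = 28 days in).
Apr 22, 1993 is 113 days after the start; 113 ÷ 7 = 16 remainder 1. Last occurrence in the window: #17 on Apr 21, 1993.
Occurrences #5 through #17: 13 in total.

13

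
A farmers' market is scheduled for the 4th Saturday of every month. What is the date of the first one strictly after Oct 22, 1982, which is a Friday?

Oct 23, 1982

Oct 1982 starts on a Friday; its first Saturday is the 2nd, so the 4th Saturday is the 23rd — Oct 23, 1982.
Oct 23, 1982 is after Oct 22, 1982, so that is the next one.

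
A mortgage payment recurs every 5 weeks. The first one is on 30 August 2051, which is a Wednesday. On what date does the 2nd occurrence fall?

4 October 2051

The 2nd occurrence is 1 interval after the first: 1 × 35 = 35 days after 30 August 2051.
August has 31 days — 1 day to the end of August leaves 34.
September has 30 days (4 left).
4 days into October → 4 October 2051.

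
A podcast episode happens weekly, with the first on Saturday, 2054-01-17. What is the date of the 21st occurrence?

The 21st occurrence is 20 intervals after the first: 20 × 7 = 140 days after 2054-01-17.
January has 31 days — 14 days to the end of January leaves 126.
February has 28 days (98 left).
March has 31 days (67 left).
April has 30 days (37 left).
May has 31 days (6 left).
6 days into June → 2054-06-06.

2054-06-06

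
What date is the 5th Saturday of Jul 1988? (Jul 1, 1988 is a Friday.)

Jul 1988 begins on a Friday, so the first Saturday is Jul 2 (1 day later).
The 5th Saturday is 4 weeks later: 2 + 28 = 30.

Jul 30, 1988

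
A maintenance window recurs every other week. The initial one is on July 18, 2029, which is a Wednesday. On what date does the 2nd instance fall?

August 1, 2029

The 2nd occurrence is 1 interval after the first: 1 × 14 = 14 days after July 18, 2029.
July has 31 days — 13 days to the end of July leaves 1.
1 day into August → August 1, 2029.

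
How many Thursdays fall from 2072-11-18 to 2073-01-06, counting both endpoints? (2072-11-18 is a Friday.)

7

2072-11-18 is a Friday; the first Thursday on or after it is 2072-11-24 (6 days later).
From 2072-11-24 to 2073-01-06: 6 + 31 + 6 = 43 days (rest of November, December, January).
43 ÷ 7 = 6 full weeks with remainder 1, so 6 more Thursdays after the first → 7.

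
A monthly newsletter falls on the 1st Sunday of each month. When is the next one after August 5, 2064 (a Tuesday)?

September 7, 2064

August 2064 starts on a Friday, so its 1st Sunday is August 3, 2064 (2 days in).
That is not after August 5, 2064, so look at September 2064.
September 2064 starts on a Monday, so its 1st Sunday is September 7, 2064 (6 days in).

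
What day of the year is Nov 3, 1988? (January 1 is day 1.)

Days in months before Nov: 31 + 29 + 31 + 30 + 31 + 30 + 31 + 31 + 30 + 31 = 305.
Plus 3 days into Nov → day 308.

308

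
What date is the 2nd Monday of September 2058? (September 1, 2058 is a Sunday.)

September 2058 begins on a Sunday, so the first Monday is September 2 (1 day later).
The 2nd Monday is 1 weeks later: 2 + 7 = 9.

2058-09-09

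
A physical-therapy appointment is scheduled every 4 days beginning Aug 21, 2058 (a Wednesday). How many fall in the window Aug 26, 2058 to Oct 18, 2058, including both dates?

13

Occurrences land 4·i days after Aug 21, 2058 for i = 0, 1, 2, …
Aug 26, 2058 is 5 days after the start; 5 ÷ 4 = 1 remainder 1; since the remainder is 1, round up to i = 2. First occurrence in the window: #3 on Aug 29, 2058 (2×4 = 8 days in).
Oct 18, 2058 is 58 days after the start; 58 ÷ 4 = 14 remainder 2. Last occurrence in the window: #15 on Oct 16, 2058.
Occurrences #3 through #15: 13 in total.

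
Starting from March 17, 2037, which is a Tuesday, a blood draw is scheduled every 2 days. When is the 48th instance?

The 48th occurrence is 47 intervals after the first: 47 × 2 = 94 days after March 17, 2037.
March has 31 days — 14 days to the end of March leaves 80.
April has 30 days (50 left).
May has 31 days (19 left).
19 days into June → June 19, 2037.

June 19, 2037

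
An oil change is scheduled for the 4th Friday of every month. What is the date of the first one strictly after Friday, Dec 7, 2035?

Dec 28, 2035

Dec 2035 starts on a Saturday; its first Friday is the 7th, so the 4th Friday is the 28th — Dec 28, 2035.
Dec 28, 2035 is after Dec 7, 2035, so that is the next one.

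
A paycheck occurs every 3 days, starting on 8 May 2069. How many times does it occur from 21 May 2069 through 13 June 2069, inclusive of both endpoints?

Occurrences land 3·i days after 8 May 2069 for i = 0, 1, 2, …
21 May 2069 is 13 days after the start; 13 ÷ 3 = 4 remainder 1; since the remainder is 1, round up to i = 5. First occurrence in the window: #6 on 23 May 2069 (5×3 = 15 days in).
13 June 2069 is 36 days after the start; 36 ÷ 3 = 12 remainder 0. Last occurrence in the window: #13 on 13 June 2069.
Occurrences #6 through #13: 8 in total.

8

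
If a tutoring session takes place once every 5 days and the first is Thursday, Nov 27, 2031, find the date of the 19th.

The 19th occurrence is 18 intervals after the first: 18 × 5 = 90 days after Nov 27, 2031.
Nov has 30 days — 3 days to the end of Nov leaves 87.
Dec has 31 days (56 left).
Jan has 31 days (25 left).
25 days into Feb → Feb 25, 2032.

Feb 25, 2032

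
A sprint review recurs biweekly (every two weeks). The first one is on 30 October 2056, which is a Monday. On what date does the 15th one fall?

14 May 2057

The 15th occurrence is 14 intervals after the first: 14 × 14 = 196 days after 30 October 2056.
October has 31 days — 1 day to the end of October leaves 195.
November has 30 days (165 left).
December has 31 days (134 left).
January has 31 days (103 left).
February has 28 days (75 left).
March has 31 days (44 left).
April has 30 days (14 left).
14 days into May → 14 May 2057.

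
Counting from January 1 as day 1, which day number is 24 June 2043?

175

Days in months before June: 31 + 28 + 31 + 30 + 31 = 151.
Plus 24 days into June → day 175.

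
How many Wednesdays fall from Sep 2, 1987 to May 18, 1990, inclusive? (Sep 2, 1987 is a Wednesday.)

142

Sep 2, 1987 is a Wednesday; the first Wednesday on or after it is Sep 2, 1987.
From Sep 2, 1987 to May 18, 1990: 120 + 366 + 365 + 138 = 989 days (rest of 1987, 1988, 1989, to May 18, 1990 in 1990).
989 ÷ 7 = 141 full weeks with remainder 2, so 141 more Wednesdays after the first → 142.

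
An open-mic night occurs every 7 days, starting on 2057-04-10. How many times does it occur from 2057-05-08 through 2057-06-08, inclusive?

5

Occurrences land 7·i days after 2057-04-10 for i = 0, 1, 2, …
2057-05-08 is 28 days after the start; 28 ÷ 7 = 4 remainder 0. First occurrence in the window: #5 on 2057-05-08 (4×7 = 28 days in).
2057-06-08 is 59 days after the start; 59 ÷ 7 = 8 remainder 3. Last occurrence in the window: #9 on 2057-06-05.
Occurrences #5 through #9: 5 in total.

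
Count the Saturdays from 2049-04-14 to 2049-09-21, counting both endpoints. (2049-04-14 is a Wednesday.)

23

2049-04-14 is a Wednesday; the first Saturday on or after it is 2049-04-17 (3 days later).
From 2049-04-17 to 2049-09-21: 13 + 31 + 30 + 31 + 31 + 21 = 157 days (rest of April, May, June, July, August, September).
157 ÷ 7 = 22 full weeks with remainder 3, so 22 more Saturdays after the first → 23.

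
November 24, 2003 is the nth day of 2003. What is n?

328

Days in months before November: 31 + 28 + 31 + 30 + 31 + 30 + 31 + 31 + 30 + 31 = 304.
Plus 24 days into November → day 328.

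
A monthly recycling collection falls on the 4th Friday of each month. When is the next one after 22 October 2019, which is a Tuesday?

25 October 2019

October 2019 starts on a Tuesday; its first Friday is the 4th, so the 4th Friday is the 25th — 25 October 2019.
25 October 2019 is after 22 October 2019, so that is the next one.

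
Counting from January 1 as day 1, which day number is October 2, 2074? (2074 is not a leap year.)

Days in months before October: 31 + 28 + 31 + 30 + 31 + 30 + 31 + 31 + 30 = 273.
Plus 2 days into October → day 275.

275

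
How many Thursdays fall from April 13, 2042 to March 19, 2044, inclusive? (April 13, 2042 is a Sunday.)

April 13, 2042 is a Sunday; the first Thursday on or after it is April 17, 2042 (4 days later).
From April 17, 2042 to March 19, 2044: 258 + 365 + 79 = 702 days (rest of 2042, 2043, to March 19, 2044 in 2044).
702 ÷ 7 = 100 full weeks with remainder 2, so 100 more Thursdays after the first → 101.

101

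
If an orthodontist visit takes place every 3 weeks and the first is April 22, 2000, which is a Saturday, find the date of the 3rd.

The 3rd occurrence is 2 intervals after the first: 2 × 21 = 42 days after April 22, 2000.
April has 30 days — 8 days to the end of April leaves 34.
May has 31 days (3 left).
3 days into June → June 3, 2000.

June 3, 2000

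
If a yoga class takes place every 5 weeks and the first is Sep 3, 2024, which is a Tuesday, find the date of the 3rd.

The 3rd occurrence is 2 intervals after the first: 2 × 35 = 70 days after Sep 3, 2024.
Sep has 30 days — 27 days to the end of Sep leaves 43.
Oct has 31 days (12 left).
12 days into Nov → Nov 12, 2024.

Nov 12, 2024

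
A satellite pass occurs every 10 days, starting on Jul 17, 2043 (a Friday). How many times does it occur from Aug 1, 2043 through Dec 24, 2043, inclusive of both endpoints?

15

Occurrences land 10·i days after Jul 17, 2043 for i = 0, 1, 2, …
Aug 1, 2043 is 15 days after the start; 15 ÷ 10 = 1 remainder 5; since the remainder is 5, round up to i = 2. First occurrence in the window: #3 on Aug 6, 2043 (2×10 = 20 days in).
Dec 24, 2043 is 160 days after the start; 160 ÷ 10 = 16 remainder 0. Last occurrence in the window: #17 on Dec 24, 2043.
Occurrences #3 through #17: 15 in total.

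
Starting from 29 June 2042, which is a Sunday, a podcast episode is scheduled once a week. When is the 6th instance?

The 6th occurrence is 5 intervals after the first: 5 × 7 = 35 days after 29 June 2042.
June has 30 days — 1 day to the end of June leaves 34.
July has 31 days (3 left).
3 days into August → 3 August 2042.

3 August 2042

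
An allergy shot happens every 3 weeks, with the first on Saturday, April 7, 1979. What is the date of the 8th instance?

The 8th occurrence is 7 intervals after the first: 7 × 21 = 147 days after April 7, 1979.
April has 30 days — 23 days to the end of April leaves 124.
May has 31 days (93 left).
June has 30 days (63 left).
July has 31 days (32 left).
August has 31 days (1 left).
1 day into September → September 1, 1979.

September 1, 1979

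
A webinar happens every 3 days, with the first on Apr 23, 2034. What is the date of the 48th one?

The 48th occurrence is 47 intervals after the first: 47 × 3 = 141 days after Apr 23, 2034.
Apr has 30 days — 7 days to the end of Apr leaves 134.
May has 31 days (103 left).
Jun has 30 days (73 left).
Jul has 31 days (42 left).
Aug has 31 days (11 left).
11 days into Sep → Sep 11, 2034.

Sep 11, 2034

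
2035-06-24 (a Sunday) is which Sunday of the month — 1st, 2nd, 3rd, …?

Day 24 falls in week ⌈24/7⌉ of the month.
Days 1–7 hold the 1st Sunday, 8–14 the 2nd, 15–21 the 3rd, 22–28 the 4th, 29–31 the 5th.
24 is in the range for the 4th.

4th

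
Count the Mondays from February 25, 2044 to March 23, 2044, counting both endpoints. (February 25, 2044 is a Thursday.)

February 25, 2044 is a Thursday; the first Monday on or after it is February 29, 2044 (4 days later).
From February 29, 2044 to March 23, 2044: 0 + 23 = 23 days (rest of February, March).
23 ÷ 7 = 3 full weeks with remainder 2, so 3 more Mondays after the first → 4.

4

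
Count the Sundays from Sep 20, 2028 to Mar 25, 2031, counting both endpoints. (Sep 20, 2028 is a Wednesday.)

131

Sep 20, 2028 is a Wednesday; the first Sunday on or after it is Sep 24, 2028 (4 days later).
From Sep 24, 2028 to Mar 25, 2031: 98 + 365 + 365 + 84 = 912 days (rest of 2028, 2029, 2030, to Mar 25, 2031 in 2031).
912 ÷ 7 = 130 full weeks with remainder 2, so 130 more Sundays after the first → 131.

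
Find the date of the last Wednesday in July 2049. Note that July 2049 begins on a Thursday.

July 2049 begins on a Thursday, so the first Wednesday is July 7 (6 days later).
July 2049 has 31 days. Adding weeks: 7, 14, 21, 28 — the last one ≤ 31 is the 28th.

28 July 2049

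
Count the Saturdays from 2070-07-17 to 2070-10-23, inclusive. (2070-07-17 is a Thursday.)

2070-07-17 is a Thursday; the first Saturday on or after it is 2070-07-19 (2 days later).
From 2070-07-19 to 2070-10-23: 12 + 31 + 30 + 23 = 96 days (rest of July, August, September, October).
96 ÷ 7 = 13 full weeks with remainder 5, so 13 more Saturdays after the first → 14.

14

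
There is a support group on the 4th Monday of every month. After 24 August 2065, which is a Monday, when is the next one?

August 2065 starts on a Saturday; its first Monday is the 3rd, so the 4th Monday is the 24th — 24 August 2065.
That is not after 24 August 2065, so look at September 2065.
September 2065 starts on a Tuesday; its first Monday is the 7th, so the 4th Monday is the 28th — 28 September 2065.

28 September 2065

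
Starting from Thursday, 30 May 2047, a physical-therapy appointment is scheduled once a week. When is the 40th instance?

The 40th occurrence is 39 intervals after the first: 39 × 7 = 273 days after 30 May 2047.
May has 31 days — 1 day to the end of May leaves 272.
June has 30 days (242 left).
July has 31 days (211 left).
August has 31 days (180 left).
September has 30 days (150 left).
October has 31 days (119 left).
November has 30 days (89 left).
December has 31 days (58 left).
January has 31 days (27 left).
27 days into February → 27 February 2048.

27 February 2048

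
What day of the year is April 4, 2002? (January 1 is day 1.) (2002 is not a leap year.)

94

Days in months before April: 31 + 28 + 31 = 90.
Plus 4 days into April → day 94.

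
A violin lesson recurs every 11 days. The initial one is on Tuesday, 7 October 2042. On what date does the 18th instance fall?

12 April 2043

The 18th occurrence is 17 intervals after the first: 17 × 11 = 187 days after 7 October 2042.
October has 31 days — 24 days to the end of October leaves 163.
November has 30 days (133 left).
December has 31 days (102 left).
January has 31 days (71 left).
February has 28 days (43 left).
March has 31 days (12 left).
12 days into April → 12 April 2043.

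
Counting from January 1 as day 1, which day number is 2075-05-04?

124

Days in months before May: 31 + 28 + 31 + 30 = 120.
Plus 4 days into May → day 124.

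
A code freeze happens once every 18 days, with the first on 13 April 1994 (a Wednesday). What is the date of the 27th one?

The 27th occurrence is 26 intervals after the first: 26 × 18 = 468 days after 13 April 1994.
April has 30 days — 17 days to the end of April leaves 451.
From end of April to end of 1994 is 245 days (206 left).
January has 31 days (175 left).
February has 28 days (147 left).
March has 31 days (116 left).
April has 30 days (86 left).
May has 31 days (55 left).
June has 30 days (25 left).
25 days into July → 25 July 1995.

25 July 1995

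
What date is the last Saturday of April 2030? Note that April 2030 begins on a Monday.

April 27, 2030

April 2030 begins on a Monday, so the first Saturday is April 6 (5 days later).
April 2030 has 30 days. Adding weeks: 6, 13, 20, 27 — the last one ≤ 30 is the 27th.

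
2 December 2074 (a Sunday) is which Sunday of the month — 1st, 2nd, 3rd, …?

Day 2 falls in week ⌈2/7⌉ of the month.
Days 1–7 hold the 1st Sunday, 8–14 the 2nd, 15–21 the 3rd, 22–28 the 4th, 29–31 the 5th.
2 is in the range for the 1st.

1st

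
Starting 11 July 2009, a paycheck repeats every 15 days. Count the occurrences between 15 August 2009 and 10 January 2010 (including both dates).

10

Occurrences land 15·i days after 11 July 2009 for i = 0, 1, 2, …
15 August 2009 is 35 days after the start; 35 ÷ 15 = 2 remainder 5; since the remainder is 5, round up to i = 3. First occurrence in the window: #4 on 25 August 2009 (3×15 = 45 days in).
10 January 2010 is 183 days after the start; 183 ÷ 15 = 12 remainder 3. Last occurrence in the window: #13 on 7 January 2010.
Occurrences #4 through #13: 10 in total.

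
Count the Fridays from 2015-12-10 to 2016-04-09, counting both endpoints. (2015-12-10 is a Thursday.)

2015-12-10 is a Thursday; the first Friday on or after it is 2015-12-11 (1 day later).
From 2015-12-11 to 2016-04-09: 20 + 31 + 29 + 31 + 9 = 120 days (rest of December, January, February, March, April).
120 ÷ 7 = 17 full weeks with remainder 1, so 17 more Fridays after the first → 18.

18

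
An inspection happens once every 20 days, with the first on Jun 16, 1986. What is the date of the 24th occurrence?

The 24th occurrence is 23 intervals after the first: 23 × 20 = 460 days after Jun 16, 1986.
Jun has 30 days — 14 days to the end of Jun leaves 446.
From end of Jun to end of 1986 is 184 days (262 left).
Jan has 31 days (231 left).
Feb has 28 days (203 left).
Mar has 31 days (172 left).
Apr has 30 days (142 left).
May has 31 days (111 left).
Jun has 30 days (81 left).
Jul has 31 days (50 left).
Aug has 31 days (19 left).
19 days into Sep → Sep 19, 1987.

Sep 19, 1987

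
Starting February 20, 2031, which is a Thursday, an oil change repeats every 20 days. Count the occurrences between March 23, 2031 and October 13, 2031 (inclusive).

Occurrences land 20·i days after February 20, 2031 for i = 0, 1, 2, …
March 23, 2031 is 31 days after the start; 31 ÷ 20 = 1 remainder 11; since the remainder is 11, round up to i = 2. First occurrence in the window: #3 on April 1, 2031 (2×20 = 40 days in).
October 13, 2031 is 235 days after the start; 235 ÷ 20 = 11 remainder 15. Last occurrence in the window: #12 on September 28, 2031.
Occurrences #3 through #12: 10 in total.

10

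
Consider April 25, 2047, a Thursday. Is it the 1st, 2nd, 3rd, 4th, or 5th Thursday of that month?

4th

Day 25 falls in week ⌈25/7⌉ of the month.
Days 1–7 hold the 1st Thursday, 8–14 the 2nd, 15–21 the 3rd, 22–28 the 4th, 29–31 the 5th.
25 is in the range for the 4th.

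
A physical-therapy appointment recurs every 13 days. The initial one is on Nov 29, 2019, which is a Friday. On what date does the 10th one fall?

The 10th occurrence is 9 intervals after the first: 9 × 13 = 117 days after Nov 29, 2019.
Nov has 30 days — 1 day to the end of Nov leaves 116.
Dec has 31 days (85 left).
Jan has 31 days (54 left).
Feb has 29 days (25 left).
25 days into Mar → Mar 25, 2020.

Mar 25, 2020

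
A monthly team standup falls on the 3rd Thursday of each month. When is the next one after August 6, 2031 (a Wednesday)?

August 2031 starts on a Friday; its first Thursday is the 7th, so the 3rd Thursday is the 21st — August 21, 2031.
August 21, 2031 is after August 6, 2031, so that is the next one.

August 21, 2031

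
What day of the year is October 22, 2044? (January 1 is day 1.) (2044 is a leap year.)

Days in months before October: 31 + 29 + 31 + 30 + 31 + 30 + 31 + 31 + 30 = 274.
Plus 22 days into October → day 296.

296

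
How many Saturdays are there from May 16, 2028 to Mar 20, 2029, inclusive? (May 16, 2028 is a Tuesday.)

44

May 16, 2028 is a Tuesday; the first Saturday on or after it is May 20, 2028 (4 days later).
From May 20, 2028 to Mar 20, 2029: 11 + 30 + 31 + 31 + 30 + 31 + 30 + 31 + 31 + 28 + 20 = 304 days (rest of May, Jun, Jul, Aug, Sep, Oct, Nov, Dec, Jan, Feb, Mar).
304 ÷ 7 = 43 full weeks with remainder 3, so 43 more Saturdays after the first → 44.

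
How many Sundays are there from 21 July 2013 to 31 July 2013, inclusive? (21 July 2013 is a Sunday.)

21 July 2013 is a Sunday; the first Sunday on or after it is 21 July 2013.
From 21 July 2013 to 31 July 2013 is 31 − 21 = 10 days.
10 ÷ 7 = 1 full weeks with remainder 3, so 1 more Sundays after the first → 2.

2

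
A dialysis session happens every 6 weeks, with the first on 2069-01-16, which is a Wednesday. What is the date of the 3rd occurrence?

2069-04-10

The 3rd occurrence is 2 intervals after the first: 2 × 42 = 84 days after 2069-01-16.
January has 31 days — 15 days to the end of January leaves 69.
February has 28 days (41 left).
March has 31 days (10 left).
10 days into April → 2069-04-10.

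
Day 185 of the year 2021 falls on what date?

January has 31 days (185 − 31 = 154 remain).
February has 28 days (154 − 28 = 126 remain).
March has 31 days (126 − 31 = 95 remain).
April has 30 days (95 − 30 = 65 remain).
May has 31 days (65 − 31 = 34 remain).
June has 30 days (34 − 30 = 4 remain).
4 into July → July 4.

July 4, 2021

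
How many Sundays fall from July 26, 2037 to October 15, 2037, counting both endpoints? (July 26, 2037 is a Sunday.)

12

July 26, 2037 is a Sunday; the first Sunday on or after it is July 26, 2037.
From July 26, 2037 to October 15, 2037: 5 + 31 + 30 + 15 = 81 days (rest of July, August, September, October).
81 ÷ 7 = 11 full weeks with remainder 4, so 11 more Sundays after the first → 12.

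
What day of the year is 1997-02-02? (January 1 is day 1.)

Days in months before February: 31 = 31.
Plus 2 days into February → day 33.

33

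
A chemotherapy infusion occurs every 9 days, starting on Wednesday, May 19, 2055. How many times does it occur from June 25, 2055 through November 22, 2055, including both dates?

Occurrences land 9·i days after May 19, 2055 for i = 0, 1, 2, …
June 25, 2055 is 37 days after the start; 37 ÷ 9 = 4 remainder 1; since the remainder is 1, round up to i = 5. First occurrence in the window: #6 on July 3, 2055 (5×9 = 45 days in).
November 22, 2055 is 187 days after the start; 187 ÷ 9 = 20 remainder 7. Last occurrence in the window: #21 on November 15, 2055.
Occurrences #6 through #21: 16 in total.

16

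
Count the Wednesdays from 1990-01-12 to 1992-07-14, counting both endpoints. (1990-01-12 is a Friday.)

1990-01-12 is a Friday; the first Wednesday on or after it is 1990-01-17 (5 days later).
From 1990-01-17 to 1992-07-14: 348 + 365 + 196 = 909 days (rest of 1990, 1991, to 1992-07-14 in 1992).
909 ÷ 7 = 129 full weeks with remainder 6, so 129 more Wednesdays after the first → 130.

130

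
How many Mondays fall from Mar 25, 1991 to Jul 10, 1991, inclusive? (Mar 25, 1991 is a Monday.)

Mar 25, 1991 is a Monday; the first Monday on or after it is Mar 25, 1991.
From Mar 25, 1991 to Jul 10, 1991: 6 + 30 + 31 + 30 + 10 = 107 days (rest of Mar, Apr, May, Jun, Jul).
107 ÷ 7 = 15 full weeks with remainder 2, so 15 more Mondays after the first → 16.

16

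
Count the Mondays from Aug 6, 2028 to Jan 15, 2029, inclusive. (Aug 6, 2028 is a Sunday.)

Aug 6, 2028 is a Sunday; the first Monday on or after it is Aug 7, 2028 (1 day later).
From Aug 7, 2028 to Jan 15, 2029: 24 + 30 + 31 + 30 + 31 + 15 = 161 days (rest of Aug, Sep, Oct, Nov, Dec, Jan).
161 ÷ 7 = 23 full weeks with remainder 0, so 23 more Mondays after the first → 24.

24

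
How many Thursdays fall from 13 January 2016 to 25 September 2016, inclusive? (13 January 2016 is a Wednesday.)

37

13 January 2016 is a Wednesday; the first Thursday on or after it is 14 January 2016 (1 day later).
From 14 January 2016 to 25 September 2016: 17 + 29 + 31 + 30 + 31 + 30 + 31 + 31 + 25 = 255 days (rest of January, February, March, April, May, June, July, August, September).
255 ÷ 7 = 36 full weeks with remainder 3, so 36 more Thursdays after the first → 37.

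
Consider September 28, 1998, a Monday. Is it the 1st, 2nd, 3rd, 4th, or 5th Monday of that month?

Day 28 falls in week ⌈28/7⌉ of the month.
Days 1–7 hold the 1st Monday, 8–14 the 2nd, 15–21 the 3rd, 22–28 the 4th, 29–31 the 5th.
28 is in the range for the 4th.

4th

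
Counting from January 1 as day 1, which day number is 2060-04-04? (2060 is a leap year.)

Days in months before April: 31 + 29 + 31 = 91.
Plus 4 days into April → day 95.

95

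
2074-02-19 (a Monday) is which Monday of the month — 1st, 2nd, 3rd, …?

Day 19 falls in week ⌈19/7⌉ of the month.
Days 1–7 hold the 1st Monday, 8–14 the 2nd, 15–21 the 3rd, 22–28 the 4th, 29–31 the 5th.
19 is in the range for the 3rd.

3rd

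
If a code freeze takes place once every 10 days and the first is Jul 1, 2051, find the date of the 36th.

Jun 15, 2052

The 36th occurrence is 35 intervals after the first: 35 × 10 = 350 days after Jul 1, 2051.
Jul has 31 days — 30 days to the end of Jul leaves 320.
Aug has 31 days (289 left).
Sep has 30 days (259 left).
Oct has 31 days (228 left).
Nov has 30 days (198 left).
Dec has 31 days (167 left).
Jan has 31 days (136 left).
Feb has 29 days (107 left).
Mar has 31 days (76 left).
Apr has 30 days (46 left).
May has 31 days (15 left).
15 days into Jun → Jun 15, 2052.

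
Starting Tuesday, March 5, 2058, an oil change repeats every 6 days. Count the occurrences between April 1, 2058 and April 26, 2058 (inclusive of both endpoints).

Occurrences land 6·i days after March 5, 2058 for i = 0, 1, 2, …
April 1, 2058 is 27 days after the start; 27 ÷ 6 = 4 remainder 3; since the remainder is 3, round up to i = 5. First occurrence in the window: #6 on April 4, 2058 (5×6 = 30 days in).
April 26, 2058 is 52 days after the start; 52 ÷ 6 = 8 remainder 4. Last occurrence in the window: #9 on April 22, 2058.
Occurrences #6 through #9: 4 in total.

4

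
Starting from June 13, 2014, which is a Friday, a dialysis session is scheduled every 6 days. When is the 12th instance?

August 18, 2014

The 12th occurrence is 11 intervals after the first: 11 × 6 = 66 days after June 13, 2014.
June has 30 days — 17 days to the end of June leaves 49.
July has 31 days (18 left).
18 days into August → August 18, 2014.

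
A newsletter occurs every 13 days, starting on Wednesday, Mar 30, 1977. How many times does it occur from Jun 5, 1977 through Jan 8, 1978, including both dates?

Occurrences land 13·i days after Mar 30, 1977 for i = 0, 1, 2, …
Jun 5, 1977 is 67 days after the start; 67 ÷ 13 = 5 remainder 2; since the remainder is 2, round up to i = 6. First occurrence in the window: #7 on Jun 16, 1977 (6×13 = 78 days in).
Jan 8, 1978 is 284 days after the start; 284 ÷ 13 = 21 remainder 11. Last occurrence in the window: #22 on Dec 28, 1977.
Occurrences #7 through #22: 16 in total.

16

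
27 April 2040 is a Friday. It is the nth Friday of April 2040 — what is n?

4th

Day 27 falls in week ⌈27/7⌉ of the month.
Days 1–7 hold the 1st Friday, 8–14 the 2nd, 15–21 the 3rd, 22–28 the 4th, 29–31 the 5th.
27 is in the range for the 4th.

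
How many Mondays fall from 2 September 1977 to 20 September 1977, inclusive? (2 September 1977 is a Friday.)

2 September 1977 is a Friday; the first Monday on or after it is 5 September 1977 (3 days later).
From 5 September 1977 to 20 September 1977 is 20 − 5 = 15 days.
15 ÷ 7 = 2 full weeks with remainder 1, so 2 more Mondays after the first → 3.

3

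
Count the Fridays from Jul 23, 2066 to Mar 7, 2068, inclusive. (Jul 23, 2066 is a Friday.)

85

Jul 23, 2066 is a Friday; the first Friday on or after it is Jul 23, 2066.
From Jul 23, 2066 to Mar 7, 2068: 161 + 365 + 67 = 593 days (rest of 2066, 2067, to Mar 7, 2068 in 2068).
593 ÷ 7 = 84 full weeks with remainder 5, so 84 more Fridays after the first → 85.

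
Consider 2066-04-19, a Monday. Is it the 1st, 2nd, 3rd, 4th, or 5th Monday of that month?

3rd

Day 19 falls in week ⌈19/7⌉ of the month.
Days 1–7 hold the 1st Monday, 8–14 the 2nd, 15–21 the 3rd, 22–28 the 4th, 29–31 the 5th.
19 is in the range for the 3rd.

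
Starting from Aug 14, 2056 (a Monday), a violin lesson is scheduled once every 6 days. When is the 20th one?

Dec 6, 2056

The 20th occurrence is 19 intervals after the first: 19 × 6 = 114 days after Aug 14, 2056.
Aug has 31 days — 17 days to the end of Aug leaves 97.
Sep has 30 days (67 left).
Oct has 31 days (36 left).
Nov has 30 days (6 left).
6 days into Dec → Dec 6, 2056.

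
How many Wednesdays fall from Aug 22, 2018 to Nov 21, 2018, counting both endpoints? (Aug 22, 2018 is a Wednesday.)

14

Aug 22, 2018 is a Wednesday; the first Wednesday on or after it is Aug 22, 2018.
From Aug 22, 2018 to Nov 21, 2018: 9 + 30 + 31 + 21 = 91 days (rest of Aug, Sep, Oct, Nov).
91 ÷ 7 = 13 full weeks with remainder 0, so 13 more Wednesdays after the first → 14.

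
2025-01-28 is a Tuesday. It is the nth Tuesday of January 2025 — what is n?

4th

Day 28 falls in week ⌈28/7⌉ of the month.
Days 1–7 hold the 1st Tuesday, 8–14 the 2nd, 15–21 the 3rd, 22–28 the 4th, 29–31 the 5th.
28 is in the range for the 4th.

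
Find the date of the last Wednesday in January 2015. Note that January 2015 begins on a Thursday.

28 January 2015

January 2015 begins on a Thursday, so the first Wednesday is January 7 (6 days later).
January 2015 has 31 days. Adding weeks: 7, 14, 21, 28 — the last one ≤ 31 is the 28th.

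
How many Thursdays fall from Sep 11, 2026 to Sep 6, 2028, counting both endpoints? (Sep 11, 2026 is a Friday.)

103

Sep 11, 2026 is a Friday; the first Thursday on or after it is Sep 17, 2026 (6 days later).
From Sep 17, 2026 to Sep 6, 2028: 105 + 365 + 250 = 720 days (rest of 2026, 2027, to Sep 6, 2028 in 2028).
720 ÷ 7 = 102 full weeks with remainder 6, so 102 more Thursdays after the first → 103.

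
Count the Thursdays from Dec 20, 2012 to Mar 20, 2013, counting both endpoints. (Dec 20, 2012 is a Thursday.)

Dec 20, 2012 is a Thursday; the first Thursday on or after it is Dec 20, 2012.
From Dec 20, 2012 to Mar 20, 2013: 11 + 31 + 28 + 20 = 90 days (rest of Dec, Jan, Feb, Mar).
90 ÷ 7 = 12 full weeks with remainder 6, so 12 more Thursdays after the first → 13.

13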